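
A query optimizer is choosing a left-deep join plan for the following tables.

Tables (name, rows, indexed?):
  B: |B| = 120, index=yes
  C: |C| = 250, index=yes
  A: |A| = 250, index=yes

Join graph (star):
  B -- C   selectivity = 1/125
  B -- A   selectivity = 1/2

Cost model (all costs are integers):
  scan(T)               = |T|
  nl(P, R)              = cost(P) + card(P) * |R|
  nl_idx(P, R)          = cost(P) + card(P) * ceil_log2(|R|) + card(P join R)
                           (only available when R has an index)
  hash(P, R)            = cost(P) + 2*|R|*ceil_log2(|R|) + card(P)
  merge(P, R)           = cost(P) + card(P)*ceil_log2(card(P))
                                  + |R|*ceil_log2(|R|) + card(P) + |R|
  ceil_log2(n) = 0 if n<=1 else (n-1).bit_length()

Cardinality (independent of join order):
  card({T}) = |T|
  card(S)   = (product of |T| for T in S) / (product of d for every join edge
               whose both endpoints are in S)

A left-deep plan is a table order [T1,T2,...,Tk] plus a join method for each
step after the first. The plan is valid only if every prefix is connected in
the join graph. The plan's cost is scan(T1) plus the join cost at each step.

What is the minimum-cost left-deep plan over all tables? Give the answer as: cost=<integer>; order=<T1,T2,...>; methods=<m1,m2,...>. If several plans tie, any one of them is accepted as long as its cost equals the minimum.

cost=5560; order=B,C,A; methods=nl_idx,hash

Selinger DP (subsets sized 1..n):
  {B}: scan cost=120, card=120
  {C}: scan cost=250, card=250
  {A}: scan cost=250, card=250
  {BC}: card=240; try (C,nl_idx)→1320, (B,hash)→2180, (B,nl_idx)→2240, (C,merge)→3330, (B,merge)→3460, (C,hash)→4240 …(+2); best=1320 via (C,nl_idx)
  {AB}: card=15000; try (B,hash)→2180, (A,merge)→3330, (B,merge)→3460, (A,hash)→4240, (A,nl_idx)→16080, (B,nl_idx)→17000 …(+2); best=2180 via (B,hash)
  {ABC}: card=30000; try (A,hash)→5560, (A,merge)→5730, (C,hash)→21180, (A,nl_idx)→33240, (A,nl)→61320, (C,nl_idx)→152180 …(+2); best=5560 via (A,hash)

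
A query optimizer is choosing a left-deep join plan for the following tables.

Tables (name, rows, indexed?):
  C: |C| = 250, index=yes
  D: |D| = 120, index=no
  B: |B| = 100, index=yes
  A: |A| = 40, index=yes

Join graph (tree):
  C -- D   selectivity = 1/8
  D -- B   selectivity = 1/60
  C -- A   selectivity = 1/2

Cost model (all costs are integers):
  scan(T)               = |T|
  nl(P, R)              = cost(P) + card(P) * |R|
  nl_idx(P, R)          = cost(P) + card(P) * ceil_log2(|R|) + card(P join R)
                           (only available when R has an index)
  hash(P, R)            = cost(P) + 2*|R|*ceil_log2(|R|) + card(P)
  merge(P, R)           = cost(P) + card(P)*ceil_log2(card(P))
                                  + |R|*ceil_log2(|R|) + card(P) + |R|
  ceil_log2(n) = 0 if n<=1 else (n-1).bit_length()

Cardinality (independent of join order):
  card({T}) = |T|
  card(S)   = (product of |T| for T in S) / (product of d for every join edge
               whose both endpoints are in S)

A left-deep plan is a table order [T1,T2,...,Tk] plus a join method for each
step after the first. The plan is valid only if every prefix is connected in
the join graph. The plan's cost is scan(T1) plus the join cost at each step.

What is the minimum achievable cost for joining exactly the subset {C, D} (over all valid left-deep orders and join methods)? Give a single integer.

Selinger DP over subsets of {C,D}:
  {C}: scan cost=250, card=250
  {D}: scan cost=120, card=120
  {CD}: card=3750; try (D,hash)→2180, (C,merge)→3330, (D,merge)→3460, (C,hash)→4240, (C,nl_idx)→4830, (C,nl)→30120 …(+1); best=2180 via (D,hash)

2180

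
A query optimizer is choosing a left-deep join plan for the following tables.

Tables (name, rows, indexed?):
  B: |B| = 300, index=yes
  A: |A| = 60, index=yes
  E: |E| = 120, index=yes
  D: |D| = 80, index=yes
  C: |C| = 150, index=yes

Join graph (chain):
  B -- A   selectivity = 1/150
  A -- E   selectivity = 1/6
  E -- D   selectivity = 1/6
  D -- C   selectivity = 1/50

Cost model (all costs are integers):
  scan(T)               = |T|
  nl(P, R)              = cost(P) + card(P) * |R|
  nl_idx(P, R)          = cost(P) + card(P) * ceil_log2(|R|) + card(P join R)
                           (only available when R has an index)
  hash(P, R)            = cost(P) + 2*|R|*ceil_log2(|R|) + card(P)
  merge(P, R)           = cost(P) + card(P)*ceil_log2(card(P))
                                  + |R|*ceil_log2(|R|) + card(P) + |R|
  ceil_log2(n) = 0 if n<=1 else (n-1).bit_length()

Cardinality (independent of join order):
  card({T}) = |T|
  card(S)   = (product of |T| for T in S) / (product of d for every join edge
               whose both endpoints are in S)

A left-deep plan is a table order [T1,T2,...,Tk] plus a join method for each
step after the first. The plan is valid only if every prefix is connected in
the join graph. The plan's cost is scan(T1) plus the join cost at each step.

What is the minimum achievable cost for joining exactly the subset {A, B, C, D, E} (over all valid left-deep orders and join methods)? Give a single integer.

Selinger DP over subsets of {A,B,C,D,E}:
  {B}: scan cost=300, card=300
  {A}: scan cost=60, card=60
  {E}: scan cost=120, card=120
  {D}: scan cost=80, card=80
  {C}: scan cost=150, card=150
  {AB}: card=120; try (B,nl_idx)→720, (A,hash)→1320, (A,nl_idx)→2220, (B,merge)→3480, (A,merge)→3720, (B,hash)→5520 …(+2); best=720 via (B,nl_idx)
  {AE}: card=1200; try (A,hash)→960, (E,merge)→1440, (A,merge)→1500, (E,nl_idx)→1680, (E,hash)→1800, (A,nl_idx)→2040 …(+2); best=960 via (A,hash)
  {DE}: card=1600; try (D,hash)→1360, (E,merge)→1680, (D,merge)→1720, (E,hash)→1840, (E,nl_idx)→2240, (D,nl_idx)→2560 …(+2); best=1360 via (D,hash)
  {CD}: card=240; try (C,nl_idx)→960, (D,hash)→1420, (D,nl_idx)→1440, (C,merge)→2070, (D,merge)→2140, (C,hash)→2560 …(+2); best=960 via (C,nl_idx)
  {ABE}: card=2400; try (E,hash)→2520, (E,merge)→2640, (E,nl_idx)→3960, (B,hash)→7560, (B,nl_idx)→14160, (E,nl)→15120 …(+2); best=2520 via (E,hash)
  {ADE}: card=16000; try (D,hash)→3280, (A,hash)→3680, (D,merge)→16000, (A,merge)→20980, (D,nl_idx)→25360, (A,nl_idx)→26960 …(+2); best=3280 via (D,hash)
  {CDE}: card=4800; try (E,hash)→2880, (E,merge)→4080, (C,hash)→5360, (E,nl_idx)→7440, (C,nl_idx)→18960, (C,merge)→21910 …(+2); best=2880 via (E,hash)
  {ABDE}: card=32000; try (D,hash)→6040, (B,hash)→24680, (D,merge)→34360, (D,nl_idx)→51320, (B,nl_idx)→179280, (D,nl)→194520 …(+2); best=6040 via (D,hash)
  {ACDE}: card=48000; try (A,hash)→8400, (C,hash)→21680, (A,merge)→70500, (A,nl_idx)→79680, (C,nl_idx)→179280, (C,merge)→244630 …(+2); best=8400 via (A,hash)
  {ABCDE}: card=96000; try (C,hash)→40440, (B,hash)→61800, (C,nl_idx)→358040, (C,merge)→519390, (B,nl_idx)→536400, (B,merge)→827400 …(+2); best=40440 via (C,hash)

40440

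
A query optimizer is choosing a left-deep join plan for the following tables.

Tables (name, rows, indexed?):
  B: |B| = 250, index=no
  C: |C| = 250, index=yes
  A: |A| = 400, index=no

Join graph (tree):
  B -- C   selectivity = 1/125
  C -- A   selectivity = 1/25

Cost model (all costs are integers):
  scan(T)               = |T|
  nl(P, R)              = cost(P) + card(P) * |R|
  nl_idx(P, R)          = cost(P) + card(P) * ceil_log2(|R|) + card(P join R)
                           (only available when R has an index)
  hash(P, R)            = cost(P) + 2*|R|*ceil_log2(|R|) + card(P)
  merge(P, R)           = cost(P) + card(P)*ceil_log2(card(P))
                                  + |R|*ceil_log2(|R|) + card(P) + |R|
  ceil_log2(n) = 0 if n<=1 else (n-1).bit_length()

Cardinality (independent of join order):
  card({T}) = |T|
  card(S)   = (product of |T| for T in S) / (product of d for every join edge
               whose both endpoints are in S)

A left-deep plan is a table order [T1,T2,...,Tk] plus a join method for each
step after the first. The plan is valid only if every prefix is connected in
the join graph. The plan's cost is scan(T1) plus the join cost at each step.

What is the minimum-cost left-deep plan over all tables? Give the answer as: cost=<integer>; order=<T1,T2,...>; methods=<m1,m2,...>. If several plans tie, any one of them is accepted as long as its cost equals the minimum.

Selinger DP (subsets sized 1..n):
  {B}: scan cost=250, card=250
  {C}: scan cost=250, card=250
  {A}: scan cost=400, card=400
  {BC}: card=500; try (C,nl_idx)→2750, (C,hash)→4500, (B,hash)→4500, (C,merge)→4750, (B,merge)→4750, (C,nl)→62750 …(+1); best=2750 via (C,nl_idx)
  {AC}: card=4000; try (C,hash)→4800, (A,merge)→6500, (C,merge)→6650, (C,nl_idx)→7600, (A,hash)→7700, (A,nl)→100250 …(+1); best=4800 via (C,hash)
  {ABC}: card=8000; try (A,hash)→10450, (A,merge)→11750, (B,hash)→12800, (B,merge)→59050, (A,nl)→202750, (B,nl)→1004800; best=10450 via (A,hash)

cost=10450; order=B,C,A; methods=nl_idx,hash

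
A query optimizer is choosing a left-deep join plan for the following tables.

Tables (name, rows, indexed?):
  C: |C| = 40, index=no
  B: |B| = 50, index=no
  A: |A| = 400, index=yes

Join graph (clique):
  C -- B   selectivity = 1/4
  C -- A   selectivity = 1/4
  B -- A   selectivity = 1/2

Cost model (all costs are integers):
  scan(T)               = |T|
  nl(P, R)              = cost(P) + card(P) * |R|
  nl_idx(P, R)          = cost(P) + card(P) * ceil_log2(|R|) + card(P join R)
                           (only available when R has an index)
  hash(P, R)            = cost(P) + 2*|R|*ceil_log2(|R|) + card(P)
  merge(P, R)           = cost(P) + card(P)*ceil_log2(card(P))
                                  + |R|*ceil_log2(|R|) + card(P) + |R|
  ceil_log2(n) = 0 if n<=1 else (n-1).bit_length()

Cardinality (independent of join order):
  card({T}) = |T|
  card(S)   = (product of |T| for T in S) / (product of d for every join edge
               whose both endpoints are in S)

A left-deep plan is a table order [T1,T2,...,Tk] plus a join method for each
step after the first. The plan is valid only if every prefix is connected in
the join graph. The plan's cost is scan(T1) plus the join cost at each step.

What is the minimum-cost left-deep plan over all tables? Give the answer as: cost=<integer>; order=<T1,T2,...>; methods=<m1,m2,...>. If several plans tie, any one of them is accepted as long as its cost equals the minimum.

Selinger DP (subsets sized 1..n):
  {C}: scan cost=40, card=40
  {B}: scan cost=50, card=50
  {A}: scan cost=400, card=400
  {BC}: card=500; try (C,hash)→580, (B,merge)→670, (C,merge)→680, (B,hash)→680, (B,nl)→2040, (C,nl)→2050; best=580 via (C,hash)
  {AC}: card=4000; try (C,hash)→1280, (A,merge)→4320, (A,nl_idx)→4400, (C,merge)→4680, (A,hash)→7280, (A,nl)→16040 …(+1); best=1280 via (C,hash)
  {AB}: card=10000; try (B,hash)→1400, (A,merge)→4400, (B,merge)→4750, (A,hash)→7300, (A,nl_idx)→10500, (A,nl)→20050 …(+1); best=1400 via (B,hash)
  {ABC}: card=25000; try (B,hash)→5880, (A,hash)→8280, (A,merge)→9580, (C,hash)→11880, (A,nl_idx)→30080, (B,merge)→53630 …(+4); best=5880 via (B,hash)

cost=5880; order=A,C,B; methods=hash,hash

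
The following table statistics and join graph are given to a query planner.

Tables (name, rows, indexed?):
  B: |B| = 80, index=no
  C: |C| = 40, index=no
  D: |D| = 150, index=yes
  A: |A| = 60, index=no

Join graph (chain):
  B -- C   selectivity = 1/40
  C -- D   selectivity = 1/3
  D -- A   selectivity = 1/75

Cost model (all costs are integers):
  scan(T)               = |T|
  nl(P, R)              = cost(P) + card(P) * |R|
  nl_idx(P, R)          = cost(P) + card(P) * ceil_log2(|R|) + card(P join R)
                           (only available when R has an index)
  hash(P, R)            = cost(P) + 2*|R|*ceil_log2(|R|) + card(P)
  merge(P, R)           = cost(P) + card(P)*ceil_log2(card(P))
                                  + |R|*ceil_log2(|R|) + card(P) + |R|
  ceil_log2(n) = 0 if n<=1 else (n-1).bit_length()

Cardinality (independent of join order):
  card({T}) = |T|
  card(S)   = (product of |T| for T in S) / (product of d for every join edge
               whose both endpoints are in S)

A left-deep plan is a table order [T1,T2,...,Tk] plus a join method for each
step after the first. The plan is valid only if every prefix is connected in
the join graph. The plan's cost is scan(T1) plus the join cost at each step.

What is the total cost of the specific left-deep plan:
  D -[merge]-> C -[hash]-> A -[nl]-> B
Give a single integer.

step 1: scan D: cost=150, card=150
step 2: join C via merge
    card(P join C) = 150*40/(3) = 2000
    cost = 150 + 150*8 + 40*6 + 150 + 40 = 1780
step 3: join A via hash
    card(P join A) = 2000*60/(75) = 1600
    cost = 1780 + 2*60*6 + 2000 = 4500
step 4: join B via nl
    card(P join B) = 1600*80/(40) = 3200
    cost = 4500 + 1600*80 = 132500

132500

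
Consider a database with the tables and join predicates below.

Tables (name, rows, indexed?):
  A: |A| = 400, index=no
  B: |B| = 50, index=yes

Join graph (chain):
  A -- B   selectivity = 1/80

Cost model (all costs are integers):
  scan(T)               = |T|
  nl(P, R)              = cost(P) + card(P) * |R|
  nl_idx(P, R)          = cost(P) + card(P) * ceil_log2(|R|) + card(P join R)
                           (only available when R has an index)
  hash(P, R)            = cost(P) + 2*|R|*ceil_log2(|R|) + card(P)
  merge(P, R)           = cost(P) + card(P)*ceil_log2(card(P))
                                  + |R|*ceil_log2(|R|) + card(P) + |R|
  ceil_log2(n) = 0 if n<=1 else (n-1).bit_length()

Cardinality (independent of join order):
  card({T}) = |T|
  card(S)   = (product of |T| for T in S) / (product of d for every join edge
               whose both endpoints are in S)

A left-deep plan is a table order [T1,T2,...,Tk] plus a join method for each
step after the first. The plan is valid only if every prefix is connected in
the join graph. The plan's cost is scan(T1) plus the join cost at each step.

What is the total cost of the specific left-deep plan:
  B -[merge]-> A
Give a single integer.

step 1: scan B: cost=50, card=50
step 2: join A via merge
    card(P join A) = 50*400/(80) = 250
    cost = 50 + 50*6 + 400*9 + 50 + 400 = 4400

4400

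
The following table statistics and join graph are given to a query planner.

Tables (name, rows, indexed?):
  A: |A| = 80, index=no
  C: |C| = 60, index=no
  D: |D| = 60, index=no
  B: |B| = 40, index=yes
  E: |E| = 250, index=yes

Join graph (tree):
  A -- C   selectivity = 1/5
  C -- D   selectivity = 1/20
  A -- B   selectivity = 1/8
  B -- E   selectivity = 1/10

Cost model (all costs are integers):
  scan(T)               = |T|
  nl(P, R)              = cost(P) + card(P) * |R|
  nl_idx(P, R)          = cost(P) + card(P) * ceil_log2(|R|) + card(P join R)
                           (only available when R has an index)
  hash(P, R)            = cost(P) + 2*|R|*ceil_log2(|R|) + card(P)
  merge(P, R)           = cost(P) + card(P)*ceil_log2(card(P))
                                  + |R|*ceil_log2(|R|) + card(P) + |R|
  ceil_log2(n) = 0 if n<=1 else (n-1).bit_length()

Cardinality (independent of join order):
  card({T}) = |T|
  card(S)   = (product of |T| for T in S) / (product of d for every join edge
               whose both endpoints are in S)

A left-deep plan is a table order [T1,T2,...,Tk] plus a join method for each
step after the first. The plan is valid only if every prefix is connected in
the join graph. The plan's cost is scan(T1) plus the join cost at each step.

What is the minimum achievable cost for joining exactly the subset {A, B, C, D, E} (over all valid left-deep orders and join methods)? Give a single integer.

23900

Selinger DP over subsets of {A,B,C,D,E}:
  {A}: scan cost=80, card=80
  {C}: scan cost=60, card=60
  {D}: scan cost=60, card=60
  {B}: scan cost=40, card=40
  {E}: scan cost=250, card=250
  {AC}: card=960; try (C,hash)→880, (A,merge)→1120, (C,merge)→1140, (A,hash)→1240, (A,nl)→4860, (C,nl)→4880; best=880 via (C,hash)
  {AB}: card=400; try (B,hash)→640, (B,nl_idx)→960, (A,merge)→960, (B,merge)→1000, (A,hash)→1200, (A,nl)→3240 …(+1); best=640 via (B,hash)
  {CD}: card=180; try (D,hash)→840, (C,hash)→840, (D,merge)→900, (C,merge)→900, (D,nl)→3660, (C,nl)→3660; best=840 via (D,hash)
  {BE}: card=1000; try (B,hash)→980, (E,nl_idx)→1360, (E,merge)→2570, (B,nl_idx)→2750, (B,merge)→2780, (E,hash)→4080 …(+2); best=980 via (B,hash)
  {ACD}: card=2880; try (A,hash)→2140, (D,hash)→2560, (A,merge)→3100, (D,merge)→11860, (A,nl)→15240, (D,nl)→58480; best=2140 via (A,hash)
  {ABC}: card=4800; try (C,hash)→1760, (B,hash)→2320, (C,merge)→5060, (B,nl_idx)→11440, (B,merge)→11720, (C,nl)→24640 …(+1); best=1760 via (C,hash)
  {ABE}: card=10000; try (A,hash)→3100, (E,hash)→5040, (E,merge)→6890, (A,merge)→12620, (E,nl_idx)→13840, (A,nl)→80980 …(+1); best=3100 via (A,hash)
  {ABCD}: card=14400; try (B,hash)→5500, (D,hash)→7280, (B,nl_idx)→33820, (B,merge)→39860, (D,merge)→69380, (B,nl)→117340 …(+1); best=5500 via (B,hash)
  {ABCE}: card=120000; try (E,hash)→10560, (C,hash)→13820, (E,merge)→71210, (C,merge)→153520, (E,nl_idx)→160160, (C,nl)→603100 …(+1); best=10560 via (E,hash)
  {ABCDE}: card=360000; try (E,hash)→23900, (D,hash)→131280, (E,merge)→223750, (E,nl_idx)→480700, (D,merge)→2170980, (E,nl)→3605500 …(+1); best=23900 via (E,hash)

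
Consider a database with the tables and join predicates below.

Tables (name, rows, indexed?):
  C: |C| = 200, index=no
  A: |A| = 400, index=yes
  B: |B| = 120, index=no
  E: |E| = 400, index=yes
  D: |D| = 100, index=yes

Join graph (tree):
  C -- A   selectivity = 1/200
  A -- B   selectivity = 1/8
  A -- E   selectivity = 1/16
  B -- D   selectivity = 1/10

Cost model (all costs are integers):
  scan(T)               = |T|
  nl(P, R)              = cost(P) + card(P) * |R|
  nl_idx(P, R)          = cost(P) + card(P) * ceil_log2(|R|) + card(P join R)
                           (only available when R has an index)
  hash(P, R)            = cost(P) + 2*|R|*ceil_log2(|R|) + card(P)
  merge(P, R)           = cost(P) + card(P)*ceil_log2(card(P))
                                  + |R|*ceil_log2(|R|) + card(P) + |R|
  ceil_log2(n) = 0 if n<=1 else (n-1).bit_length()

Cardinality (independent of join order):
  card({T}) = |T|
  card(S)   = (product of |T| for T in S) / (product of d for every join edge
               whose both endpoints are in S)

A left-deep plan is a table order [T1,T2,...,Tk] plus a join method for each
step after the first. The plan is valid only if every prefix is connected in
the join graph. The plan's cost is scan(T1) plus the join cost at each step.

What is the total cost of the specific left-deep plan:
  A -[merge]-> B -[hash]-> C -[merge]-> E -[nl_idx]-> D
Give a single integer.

2652560

step 1: scan A: cost=400, card=400
step 2: join B via merge
    card(P join B) = 400*120/(8) = 6000
    cost = 400 + 400*9 + 120*7 + 400 + 120 = 5360
step 3: join C via hash
    card(P join C) = 6000*200/(200) = 6000
    cost = 5360 + 2*200*8 + 6000 = 14560
step 4: join E via merge
    card(P join E) = 6000*400/(16) = 150000
    cost = 14560 + 6000*13 + 400*9 + 6000 + 400 = 102560
step 5: join D via nl_idx
    card(P join D) = 150000*100/(10) = 1500000
    cost = 102560 + 150000*7 + 1500000 = 2652560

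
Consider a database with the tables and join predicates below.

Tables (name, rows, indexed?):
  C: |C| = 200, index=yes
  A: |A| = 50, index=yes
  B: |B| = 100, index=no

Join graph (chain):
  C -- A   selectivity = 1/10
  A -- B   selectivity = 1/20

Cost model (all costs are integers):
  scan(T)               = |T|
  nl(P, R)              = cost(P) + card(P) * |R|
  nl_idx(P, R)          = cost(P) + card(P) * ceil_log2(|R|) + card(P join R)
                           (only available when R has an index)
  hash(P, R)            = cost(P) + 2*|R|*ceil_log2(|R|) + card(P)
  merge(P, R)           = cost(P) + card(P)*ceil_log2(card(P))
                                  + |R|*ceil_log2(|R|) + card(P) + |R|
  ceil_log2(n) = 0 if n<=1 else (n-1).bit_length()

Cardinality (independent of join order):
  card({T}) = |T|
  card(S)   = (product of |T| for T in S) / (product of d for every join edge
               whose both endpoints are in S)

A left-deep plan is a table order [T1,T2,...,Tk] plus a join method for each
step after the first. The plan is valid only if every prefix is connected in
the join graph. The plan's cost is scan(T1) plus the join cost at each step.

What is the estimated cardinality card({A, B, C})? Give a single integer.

5000

Tables in S: A(50), B(100), C(200)
Edges inside S: C-A(d=10), A-B(d=20)
numerator = 50 * 100 * 200 = 1000000
denominator = 10 * 20 = 200
card(S) = 1000000 / 200 = 5000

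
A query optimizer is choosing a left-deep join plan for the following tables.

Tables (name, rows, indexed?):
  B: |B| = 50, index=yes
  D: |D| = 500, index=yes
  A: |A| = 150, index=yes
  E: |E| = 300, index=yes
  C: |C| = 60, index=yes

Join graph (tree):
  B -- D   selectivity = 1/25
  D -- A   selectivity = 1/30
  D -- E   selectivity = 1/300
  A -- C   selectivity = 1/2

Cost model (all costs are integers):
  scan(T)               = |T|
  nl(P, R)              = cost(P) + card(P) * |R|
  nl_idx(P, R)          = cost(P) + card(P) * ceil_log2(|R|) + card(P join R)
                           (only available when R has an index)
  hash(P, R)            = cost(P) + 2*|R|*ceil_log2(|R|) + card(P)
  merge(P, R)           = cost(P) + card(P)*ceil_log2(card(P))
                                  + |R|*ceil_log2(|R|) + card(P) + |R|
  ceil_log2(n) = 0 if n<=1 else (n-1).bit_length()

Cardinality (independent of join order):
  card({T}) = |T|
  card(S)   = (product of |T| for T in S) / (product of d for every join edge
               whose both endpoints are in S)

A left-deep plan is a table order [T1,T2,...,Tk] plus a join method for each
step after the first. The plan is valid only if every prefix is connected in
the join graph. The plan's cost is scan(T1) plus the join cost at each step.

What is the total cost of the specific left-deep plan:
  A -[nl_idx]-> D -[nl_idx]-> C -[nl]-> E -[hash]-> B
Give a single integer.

22669600

step 1: scan A: cost=150, card=150
step 2: join D via nl_idx
    card(P join D) = 150*500/(30) = 2500
    cost = 150 + 150*9 + 2500 = 4000
step 3: join C via nl_idx
    card(P join C) = 2500*60/(2) = 75000
    cost = 4000 + 2500*6 + 75000 = 94000
step 4: join E via nl
    card(P join E) = 75000*300/(300) = 75000
    cost = 94000 + 75000*300 = 22594000
step 5: join B via hash
    card(P join B) = 75000*50/(25) = 150000
    cost = 22594000 + 2*50*6 + 75000 = 22669600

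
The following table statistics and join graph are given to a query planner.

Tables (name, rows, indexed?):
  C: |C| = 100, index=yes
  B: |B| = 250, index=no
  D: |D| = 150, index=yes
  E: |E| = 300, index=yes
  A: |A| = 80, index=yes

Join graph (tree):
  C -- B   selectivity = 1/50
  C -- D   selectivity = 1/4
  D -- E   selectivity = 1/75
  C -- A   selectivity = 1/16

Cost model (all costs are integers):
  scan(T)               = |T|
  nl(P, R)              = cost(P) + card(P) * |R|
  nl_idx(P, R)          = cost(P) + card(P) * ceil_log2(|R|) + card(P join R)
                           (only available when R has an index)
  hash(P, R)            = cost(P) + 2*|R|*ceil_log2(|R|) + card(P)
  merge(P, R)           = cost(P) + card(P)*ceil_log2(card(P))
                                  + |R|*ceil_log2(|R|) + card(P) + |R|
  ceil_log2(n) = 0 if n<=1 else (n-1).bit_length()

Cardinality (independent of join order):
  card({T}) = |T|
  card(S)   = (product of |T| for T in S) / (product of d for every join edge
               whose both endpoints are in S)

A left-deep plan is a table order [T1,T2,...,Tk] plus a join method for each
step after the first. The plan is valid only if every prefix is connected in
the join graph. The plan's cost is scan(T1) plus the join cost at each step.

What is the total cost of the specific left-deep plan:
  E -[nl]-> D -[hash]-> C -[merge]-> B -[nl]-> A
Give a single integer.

6274550

step 1: scan E: cost=300, card=300
step 2: join D via nl
    card(P join D) = 300*150/(75) = 600
    cost = 300 + 300*150 = 45300
step 3: join C via hash
    card(P join C) = 600*100/(4) = 15000
    cost = 45300 + 2*100*7 + 600 = 47300
step 4: join B via merge
    card(P join B) = 15000*250/(50) = 75000
    cost = 47300 + 15000*14 + 250*8 + 15000 + 250 = 274550
step 5: join A via nl
    card(P join A) = 75000*80/(16) = 375000
    cost = 274550 + 75000*80 = 6274550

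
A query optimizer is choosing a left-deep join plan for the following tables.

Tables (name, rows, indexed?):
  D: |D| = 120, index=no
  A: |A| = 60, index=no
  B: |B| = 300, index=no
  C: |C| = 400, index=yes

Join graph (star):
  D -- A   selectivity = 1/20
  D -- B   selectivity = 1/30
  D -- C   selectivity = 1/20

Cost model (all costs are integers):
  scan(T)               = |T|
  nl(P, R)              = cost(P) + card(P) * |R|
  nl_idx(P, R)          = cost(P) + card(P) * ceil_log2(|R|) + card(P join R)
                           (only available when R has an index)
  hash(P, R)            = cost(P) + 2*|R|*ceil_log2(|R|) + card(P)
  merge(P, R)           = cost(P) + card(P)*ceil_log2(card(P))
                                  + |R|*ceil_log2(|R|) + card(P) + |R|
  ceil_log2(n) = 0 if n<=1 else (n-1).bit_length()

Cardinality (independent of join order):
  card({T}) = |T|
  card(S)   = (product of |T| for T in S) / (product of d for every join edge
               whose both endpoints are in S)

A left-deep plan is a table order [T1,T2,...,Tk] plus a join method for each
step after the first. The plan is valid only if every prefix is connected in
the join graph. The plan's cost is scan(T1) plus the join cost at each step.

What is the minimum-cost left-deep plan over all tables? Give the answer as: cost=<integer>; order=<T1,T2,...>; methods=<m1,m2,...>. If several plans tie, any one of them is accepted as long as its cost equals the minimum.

cost=15000; order=B,D,A,C; methods=hash,hash,hash

Selinger DP (subsets sized 1..n):
  {D}: scan cost=120, card=120
  {A}: scan cost=60, card=60
  {B}: scan cost=300, card=300
  {C}: scan cost=400, card=400
  {AD}: card=360; try (A,hash)→960, (D,merge)→1440, (A,merge)→1500, (D,hash)→1800, (D,nl)→7260, (A,nl)→7320; best=960 via (A,hash)
  {BD}: card=1200; try (D,hash)→2280, (B,merge)→4080, (D,merge)→4260, (B,hash)→5640, (B,nl)→36120, (D,nl)→36300; best=2280 via (D,hash)
  {CD}: card=2400; try (D,hash)→2480, (C,nl_idx)→3600, (C,merge)→5080, (D,merge)→5360, (C,hash)→7440, (C,nl)→48120 …(+1); best=2480 via (D,hash)
  {ABD}: card=3600; try (A,hash)→4200, (B,hash)→6720, (B,merge)→7560, (A,merge)→17100, (A,nl)→74280, (B,nl)→108960; best=4200 via (A,hash)
  {ACD}: card=7200; try (A,hash)→5600, (C,hash)→8520, (C,merge)→8560, (C,nl_idx)→11400, (A,merge)→34100, (C,nl)→144960 …(+1); best=5600 via (A,hash)
  {BCD}: card=24000; try (B,hash)→10280, (C,hash)→10680, (C,merge)→20680, (B,merge)→36680, (C,nl_idx)→37080, (C,nl)→482280 …(+1); best=10280 via (B,hash)
  {ABCD}: card=72000; try (C,hash)→15000, (B,hash)→18200, (A,hash)→35000, (C,merge)→55000, (C,nl_idx)→108600, (B,merge)→109400 …(+4); best=15000 via (C,hash)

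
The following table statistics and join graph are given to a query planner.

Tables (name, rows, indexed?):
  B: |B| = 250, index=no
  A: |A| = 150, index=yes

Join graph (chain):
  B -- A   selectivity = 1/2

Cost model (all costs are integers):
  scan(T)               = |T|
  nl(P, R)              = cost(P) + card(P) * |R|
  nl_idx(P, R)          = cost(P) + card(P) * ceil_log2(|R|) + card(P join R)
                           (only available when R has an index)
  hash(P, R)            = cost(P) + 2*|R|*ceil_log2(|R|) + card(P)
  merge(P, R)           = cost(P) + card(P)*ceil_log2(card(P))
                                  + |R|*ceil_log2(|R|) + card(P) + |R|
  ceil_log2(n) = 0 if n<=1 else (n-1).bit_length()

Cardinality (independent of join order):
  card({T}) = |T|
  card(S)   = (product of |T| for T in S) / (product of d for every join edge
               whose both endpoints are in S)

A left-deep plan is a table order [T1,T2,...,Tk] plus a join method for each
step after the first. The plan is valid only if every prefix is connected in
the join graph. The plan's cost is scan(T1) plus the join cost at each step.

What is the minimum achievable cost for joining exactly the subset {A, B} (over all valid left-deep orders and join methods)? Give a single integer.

2900

Selinger DP over subsets of {A,B}:
  {B}: scan cost=250, card=250
  {A}: scan cost=150, card=150
  {AB}: card=18750; try (A,hash)→2900, (B,merge)→3750, (A,merge)→3850, (B,hash)→4300, (A,nl_idx)→21000, (B,nl)→37650 …(+1); best=2900 via (A,hash)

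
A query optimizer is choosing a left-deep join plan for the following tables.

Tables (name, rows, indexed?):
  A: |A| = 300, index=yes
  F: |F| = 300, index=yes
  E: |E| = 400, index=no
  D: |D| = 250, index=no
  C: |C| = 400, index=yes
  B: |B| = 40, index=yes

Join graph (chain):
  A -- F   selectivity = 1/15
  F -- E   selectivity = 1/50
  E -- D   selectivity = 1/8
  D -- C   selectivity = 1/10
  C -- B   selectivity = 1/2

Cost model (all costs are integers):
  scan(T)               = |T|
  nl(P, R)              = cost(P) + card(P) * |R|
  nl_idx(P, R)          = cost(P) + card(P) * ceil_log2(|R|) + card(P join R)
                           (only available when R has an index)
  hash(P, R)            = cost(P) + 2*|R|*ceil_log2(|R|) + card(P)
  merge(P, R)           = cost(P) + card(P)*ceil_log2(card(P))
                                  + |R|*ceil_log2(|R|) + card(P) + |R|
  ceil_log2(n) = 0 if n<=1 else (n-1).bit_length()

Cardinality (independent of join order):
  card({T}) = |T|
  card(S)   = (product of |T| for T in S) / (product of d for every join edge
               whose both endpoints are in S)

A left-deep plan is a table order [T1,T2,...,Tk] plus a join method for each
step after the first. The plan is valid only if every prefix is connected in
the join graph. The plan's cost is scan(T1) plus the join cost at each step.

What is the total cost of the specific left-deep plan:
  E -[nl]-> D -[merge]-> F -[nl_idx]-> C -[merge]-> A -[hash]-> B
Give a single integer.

132969380

step 1: scan E: cost=400, card=400
step 2: join D via nl
    card(P join D) = 400*250/(8) = 12500
    cost = 400 + 400*250 = 100400
step 3: join F via merge
    card(P join F) = 12500*300/(50) = 75000
    cost = 100400 + 12500*14 + 300*9 + 12500 + 300 = 290900
step 4: join C via nl_idx
    card(P join C) = 75000*400/(10) = 3000000
    cost = 290900 + 75000*9 + 3000000 = 3965900
step 5: join A via merge
    card(P join A) = 3000000*300/(15) = 60000000
    cost = 3965900 + 3000000*22 + 300*9 + 3000000 + 300 = 72968900
step 6: join B via hash
    card(P join B) = 60000000*40/(2) = 1200000000
    cost = 72968900 + 2*40*6 + 60000000 = 132969380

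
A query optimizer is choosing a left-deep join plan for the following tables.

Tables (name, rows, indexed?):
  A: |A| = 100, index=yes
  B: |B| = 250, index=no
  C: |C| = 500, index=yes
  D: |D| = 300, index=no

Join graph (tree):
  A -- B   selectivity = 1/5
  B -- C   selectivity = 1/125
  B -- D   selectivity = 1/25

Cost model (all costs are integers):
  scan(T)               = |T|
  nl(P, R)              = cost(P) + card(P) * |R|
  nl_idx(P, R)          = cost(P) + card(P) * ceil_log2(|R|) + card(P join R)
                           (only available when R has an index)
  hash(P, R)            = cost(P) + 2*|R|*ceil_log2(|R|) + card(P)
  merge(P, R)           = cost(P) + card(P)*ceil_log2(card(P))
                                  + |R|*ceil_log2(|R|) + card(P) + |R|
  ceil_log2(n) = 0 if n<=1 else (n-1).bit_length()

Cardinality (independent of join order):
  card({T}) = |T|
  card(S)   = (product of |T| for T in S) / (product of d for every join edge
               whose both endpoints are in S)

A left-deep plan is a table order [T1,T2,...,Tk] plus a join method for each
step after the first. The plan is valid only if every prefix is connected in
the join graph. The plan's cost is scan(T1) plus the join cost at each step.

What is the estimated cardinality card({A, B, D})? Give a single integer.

60000

Tables in S: A(100), B(250), D(300)
Edges inside S: A-B(d=5), B-D(d=25)
numerator = 100 * 250 * 300 = 7500000
denominator = 5 * 25 = 125
card(S) = 7500000 / 125 = 60000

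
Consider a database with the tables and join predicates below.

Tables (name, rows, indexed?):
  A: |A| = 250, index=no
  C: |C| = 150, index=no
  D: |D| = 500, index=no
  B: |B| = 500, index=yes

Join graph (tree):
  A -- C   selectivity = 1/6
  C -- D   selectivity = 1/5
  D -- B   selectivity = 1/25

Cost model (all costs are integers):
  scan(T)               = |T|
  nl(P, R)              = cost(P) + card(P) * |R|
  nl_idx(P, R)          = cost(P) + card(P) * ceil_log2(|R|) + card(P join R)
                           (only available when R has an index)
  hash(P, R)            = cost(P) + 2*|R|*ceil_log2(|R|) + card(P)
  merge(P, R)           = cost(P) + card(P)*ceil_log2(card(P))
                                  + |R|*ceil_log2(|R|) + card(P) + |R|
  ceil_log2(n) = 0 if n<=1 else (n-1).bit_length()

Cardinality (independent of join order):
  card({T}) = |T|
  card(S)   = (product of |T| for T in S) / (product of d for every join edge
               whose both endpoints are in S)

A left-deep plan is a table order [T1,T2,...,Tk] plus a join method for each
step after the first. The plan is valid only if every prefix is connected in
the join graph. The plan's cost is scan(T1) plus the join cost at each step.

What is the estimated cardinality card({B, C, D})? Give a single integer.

Tables in S: B(500), C(150), D(500)
Edges inside S: C-D(d=5), D-B(d=25)
numerator = 500 * 150 * 500 = 37500000
denominator = 5 * 25 = 125
card(S) = 37500000 / 125 = 300000

300000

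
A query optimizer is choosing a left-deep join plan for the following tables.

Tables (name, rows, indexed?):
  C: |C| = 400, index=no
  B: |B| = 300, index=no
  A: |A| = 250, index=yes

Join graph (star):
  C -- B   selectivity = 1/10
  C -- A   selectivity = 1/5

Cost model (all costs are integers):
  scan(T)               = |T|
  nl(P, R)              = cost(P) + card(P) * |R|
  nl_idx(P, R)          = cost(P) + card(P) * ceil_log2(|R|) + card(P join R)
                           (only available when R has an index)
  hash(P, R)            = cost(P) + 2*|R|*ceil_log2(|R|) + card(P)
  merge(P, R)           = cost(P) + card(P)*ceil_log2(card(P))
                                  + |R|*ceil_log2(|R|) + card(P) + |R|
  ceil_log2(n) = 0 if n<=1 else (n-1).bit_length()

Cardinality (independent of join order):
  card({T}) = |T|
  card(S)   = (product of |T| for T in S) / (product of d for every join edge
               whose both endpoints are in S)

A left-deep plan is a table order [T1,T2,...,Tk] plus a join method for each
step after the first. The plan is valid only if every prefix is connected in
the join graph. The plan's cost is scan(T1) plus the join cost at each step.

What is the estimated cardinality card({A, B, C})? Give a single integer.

Tables in S: A(250), B(300), C(400)
Edges inside S: C-B(d=10), C-A(d=5)
numerator = 250 * 300 * 400 = 30000000
denominator = 10 * 5 = 50
card(S) = 30000000 / 50 = 600000

600000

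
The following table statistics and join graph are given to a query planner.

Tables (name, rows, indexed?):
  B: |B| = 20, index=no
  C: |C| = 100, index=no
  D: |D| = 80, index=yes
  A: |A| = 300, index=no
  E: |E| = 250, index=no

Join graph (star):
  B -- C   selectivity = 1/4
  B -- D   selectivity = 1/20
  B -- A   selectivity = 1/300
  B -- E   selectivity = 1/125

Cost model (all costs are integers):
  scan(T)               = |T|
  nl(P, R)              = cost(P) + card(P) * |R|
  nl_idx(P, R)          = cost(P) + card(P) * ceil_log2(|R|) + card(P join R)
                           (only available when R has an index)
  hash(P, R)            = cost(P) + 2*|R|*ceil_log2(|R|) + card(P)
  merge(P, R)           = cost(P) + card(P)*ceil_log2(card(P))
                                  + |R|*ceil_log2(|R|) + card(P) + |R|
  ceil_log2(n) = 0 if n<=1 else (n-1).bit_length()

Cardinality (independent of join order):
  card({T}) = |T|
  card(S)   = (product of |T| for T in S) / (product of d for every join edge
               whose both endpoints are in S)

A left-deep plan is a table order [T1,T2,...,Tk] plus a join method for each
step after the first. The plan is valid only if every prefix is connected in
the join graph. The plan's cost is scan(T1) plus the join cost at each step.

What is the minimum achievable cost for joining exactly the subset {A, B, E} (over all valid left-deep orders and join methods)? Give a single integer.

3170

Selinger DP over subsets of {A,B,E}:
  {B}: scan cost=20, card=20
  {A}: scan cost=300, card=300
  {E}: scan cost=250, card=250
  {AB}: card=20; try (B,hash)→800, (A,merge)→3140, (B,merge)→3420, (A,hash)→5440, (A,nl)→6020, (B,nl)→6300; best=800 via (B,hash)
  {BE}: card=40; try (B,hash)→700, (E,merge)→2390, (B,merge)→2620, (E,hash)→4040, (E,nl)→5020, (B,nl)→5250; best=700 via (B,hash)
  {ABE}: card=40; try (E,merge)→3170, (A,merge)→3980, (E,hash)→4820, (E,nl)→5800, (A,hash)→6140, (A,nl)→12700; best=3170 via (E,merge)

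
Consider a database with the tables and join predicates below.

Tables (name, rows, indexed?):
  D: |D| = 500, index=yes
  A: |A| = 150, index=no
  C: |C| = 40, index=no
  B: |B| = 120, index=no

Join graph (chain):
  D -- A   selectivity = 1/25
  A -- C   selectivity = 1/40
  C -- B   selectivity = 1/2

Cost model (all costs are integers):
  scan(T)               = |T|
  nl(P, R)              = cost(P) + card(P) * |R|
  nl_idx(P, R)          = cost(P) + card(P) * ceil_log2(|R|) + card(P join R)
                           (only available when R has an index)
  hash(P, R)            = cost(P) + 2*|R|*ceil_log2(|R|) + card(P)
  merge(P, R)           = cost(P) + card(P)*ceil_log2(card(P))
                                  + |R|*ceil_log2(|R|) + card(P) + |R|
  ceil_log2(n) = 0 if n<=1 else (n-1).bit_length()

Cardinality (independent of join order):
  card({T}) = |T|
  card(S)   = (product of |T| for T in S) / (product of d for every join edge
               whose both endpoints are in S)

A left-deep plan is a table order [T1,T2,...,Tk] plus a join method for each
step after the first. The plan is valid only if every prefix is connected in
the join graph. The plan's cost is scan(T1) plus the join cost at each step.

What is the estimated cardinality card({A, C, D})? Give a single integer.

Tables in S: A(150), C(40), D(500)
Edges inside S: D-A(d=25), A-C(d=40)
numerator = 150 * 40 * 500 = 3000000
denominator = 25 * 40 = 1000
card(S) = 3000000 / 1000 = 3000

3000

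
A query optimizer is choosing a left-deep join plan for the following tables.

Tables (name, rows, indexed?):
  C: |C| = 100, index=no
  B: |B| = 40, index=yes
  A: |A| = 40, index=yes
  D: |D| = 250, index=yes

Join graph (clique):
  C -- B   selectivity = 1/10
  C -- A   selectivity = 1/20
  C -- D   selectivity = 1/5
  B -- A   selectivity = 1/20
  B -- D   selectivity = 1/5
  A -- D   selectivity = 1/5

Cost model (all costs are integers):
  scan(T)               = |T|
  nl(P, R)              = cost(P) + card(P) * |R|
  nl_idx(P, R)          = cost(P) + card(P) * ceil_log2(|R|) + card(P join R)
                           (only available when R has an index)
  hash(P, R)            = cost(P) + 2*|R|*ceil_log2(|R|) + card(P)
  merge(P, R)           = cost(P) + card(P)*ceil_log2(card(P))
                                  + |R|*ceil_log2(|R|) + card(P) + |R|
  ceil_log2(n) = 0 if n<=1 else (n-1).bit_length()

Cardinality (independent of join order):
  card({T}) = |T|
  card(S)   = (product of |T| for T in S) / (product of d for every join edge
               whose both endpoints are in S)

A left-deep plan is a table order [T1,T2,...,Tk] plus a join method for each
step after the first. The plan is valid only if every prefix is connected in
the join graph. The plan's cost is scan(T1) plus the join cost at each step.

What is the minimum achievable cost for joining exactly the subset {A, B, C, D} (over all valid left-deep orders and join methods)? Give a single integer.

Selinger DP over subsets of {A,B,C,D}:
  {C}: scan cost=100, card=100
  {B}: scan cost=40, card=40
  {A}: scan cost=40, card=40
  {D}: scan cost=250, card=250
  {BC}: card=400; try (B,hash)→680, (B,nl_idx)→1100, (C,merge)→1120, (B,merge)→1180, (C,hash)→1480, (C,nl)→4040 …(+1); best=680 via (B,hash)
  {AC}: card=200; try (A,hash)→680, (A,nl_idx)→900, (C,merge)→1120, (A,merge)→1180, (C,hash)→1480, (C,nl)→4040 …(+1); best=680 via (A,hash)
  {CD}: card=5000; try (C,hash)→1900, (D,merge)→3150, (C,merge)→3300, (D,hash)→4200, (D,nl_idx)→5900, (D,nl)→25100 …(+1); best=1900 via (C,hash)
  {AB}: card=80; try (B,nl_idx)→360, (A,nl_idx)→360, (B,hash)→560, (A,hash)→560, (B,merge)→600, (A,merge)→600 …(+2); best=360 via (B,nl_idx)
  {BD}: card=2000; try (B,hash)→980, (D,nl_idx)→2360, (D,merge)→2570, (B,merge)→2780, (B,nl_idx)→3750, (D,hash)→4080 …(+2); best=980 via (B,hash)
  {AD}: card=2000; try (A,hash)→980, (D,nl_idx)→2360, (D,merge)→2570, (A,merge)→2780, (A,nl_idx)→3750, (D,hash)→4080 …(+2); best=980 via (A,hash)
  {ABC}: card=40; try (B,hash)→1360, (A,hash)→1560, (C,merge)→1800, (C,hash)→1840, (B,nl_idx)→1920, (B,merge)→2760 …(+5); best=1360 via (B,hash)
  {BCD}: card=4000; try (C,hash)→4380, (D,hash)→5080, (D,merge)→6930, (B,hash)→7380, (D,nl_idx)→7880, (C,merge)→25780 …(+5); best=4380 via (C,hash)
  {ACD}: card=2000; try (D,nl_idx)→4280, (C,hash)→4380, (D,merge)→4730, (D,hash)→4880, (A,hash)→7380, (C,merge)→25780 …(+5); best=4280 via (D,nl_idx)
  {ABD}: card=800; try (D,nl_idx)→1800, (D,merge)→3250, (B,hash)→3460, (A,hash)→3460, (D,hash)→4440, (B,nl_idx)→13780 …(+6); best=1800 via (D,nl_idx)
  {ABCD}: card=80; try (D,nl_idx)→1760, (D,merge)→3890, (C,hash)→4000, (D,hash)→5400, (B,hash)→6760, (A,hash)→8860 …(+9); best=1760 via (D,nl_idx)

1760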